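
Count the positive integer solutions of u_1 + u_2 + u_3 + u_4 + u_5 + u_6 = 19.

Substitute u'_i = u_i - 1 (so u'_i >= 0). Then sum u'_i = 19 - 6 = 13.
Stars and bars: C(13+6-1, 6-1) = C(18,5).

Final answer: C(18,5) = 8568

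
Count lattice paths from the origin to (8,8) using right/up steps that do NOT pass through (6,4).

Total paths to (8,8): C(16,8) = 12870.
Paths through (6,4): C(10,4) x C(6,4) = 3150.
Avoiding (6,4): 12870 - 3150.

Final answer: 9720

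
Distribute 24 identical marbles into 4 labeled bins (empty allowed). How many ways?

Stars and bars: C(n+k-1, k-1) = C(27,3).

Final answer: C(27,3) = 2925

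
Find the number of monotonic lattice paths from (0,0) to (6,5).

Each path has 6 right steps and 5 up steps in some order (11 steps total).
Choose which 5 of the 11 steps are up: C(11,5).

Final answer: C(11,5) = 462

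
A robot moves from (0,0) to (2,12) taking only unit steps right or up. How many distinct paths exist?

Each path has 2 right steps and 12 up steps in some order (14 steps total).
Choose which 12 of the 14 steps are up: C(14,12).

Final answer: C(14,12) = 91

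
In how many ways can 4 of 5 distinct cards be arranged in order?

P(5,4) = 5!/(5-4)! = 5!/1!.

Final answer: P(5,4) = 120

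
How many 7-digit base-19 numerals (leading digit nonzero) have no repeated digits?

First digit: 18 (nonzero). Second: 18 (not first). Third: 17, etc.
Total: 18 x 18 x 17 x 16 x 15 x 14 x 13.

Final answer: 240589440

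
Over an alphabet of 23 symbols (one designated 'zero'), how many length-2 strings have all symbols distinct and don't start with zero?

The leading digit has 22 choices (anything but zero); the next has 22 (anything but the first), then 21, and so on, one fewer each time.
Total: 22 x 22.

Final answer: 484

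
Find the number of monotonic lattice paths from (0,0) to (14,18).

Each path has 14 right steps and 18 up steps in some order (32 steps total).
Choose which 18 of the 32 steps are up: C(32,18).

Final answer: C(32,18) = 471435600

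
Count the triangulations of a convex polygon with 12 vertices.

This is counted by the nth Catalan number C_n. Here n = 12 - 2 = 10.
C_n = C(2n,n)/(n+1), so C_{10} = C(20,10)/11 = 184756/11.

Final answer: C_{10} = 16796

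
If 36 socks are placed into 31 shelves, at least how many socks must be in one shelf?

By the pigeonhole principle: ceiling(36/31).

Final answer: 2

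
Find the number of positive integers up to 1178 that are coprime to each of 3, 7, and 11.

|div by 3|=392, |div by 7|=168, |div by 11|=107.
|div by 3&7|=56, |div by 3&11|=35, |div by 7&11|=15, |div by all|=5.
By inclusion-exclusion, divisible by at least one: 392+168+107-56-35-15+5 = 566.
Not divisible by any: 1178 - 566.

Final answer: 612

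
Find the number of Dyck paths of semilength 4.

Total monotonic paths to (4,4): C(8,4) = 70.
By the reflection principle, paths that go above the diagonal number C(8,5) = 56.
Valid Dyck paths: 70 - 56.
(These counts are the Catalan numbers.)

Final answer: C_{4} = 14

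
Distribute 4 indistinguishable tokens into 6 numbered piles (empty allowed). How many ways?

Stars and bars: C(n+k-1, k-1) = C(9,5).

Final answer: C(9,5) = 126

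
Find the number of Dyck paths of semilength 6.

Total monotonic paths to (6,6): C(12,6) = 924.
A path is bad iff it touches y = x + 1; reflecting its initial segment maps bad paths bijectively onto all paths to (5,7), of which there are C(12,7) = 792.
Valid Dyck paths: 924 - 792.
(Equivalently, C_{6} = C(12,6)/7 = 924/7.)

Final answer: C_{6} = 132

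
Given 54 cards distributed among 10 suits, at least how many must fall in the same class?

By pigeonhole with 54 objects and 10 categories: ceiling(54/10).

Final answer: 6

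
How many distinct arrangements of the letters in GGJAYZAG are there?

Letters (A:2, G:3, J:1, Y:1, Z:1). Total letters: 8.
Permutations = 8!/(3! x 2!).

Final answer: 3360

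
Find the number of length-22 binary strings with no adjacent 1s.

Classify by the final bit: ...0 gives a(n-1) strings, ...01 gives a(n-2) strings. Thus a(n) = a(n-1) + a(n-2) with a(1)=2, a(2)=3.
Iterating the recurrence: a(1)=2, a(2)=3, a(3)=5, a(4)=8, a(5)=13, a(6)=21, a(7)=34, a(8)=55, a(9)=89, a(10)=144, a(11)=233, a(12)=377, a(13)=610, a(14)=987, a(15)=1597, a(16)=2584, a(17)=4181, a(18)=6765, a(19)=10946, a(20)=17711, a(21)=28657, a(22)=46368.

Final answer: 46368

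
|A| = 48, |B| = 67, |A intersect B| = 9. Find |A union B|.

|A union B| = |A| + |B| - |A intersect B| = 48 + 67 - 9.

Final answer: 106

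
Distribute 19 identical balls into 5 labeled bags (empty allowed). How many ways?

Stars and bars: C(n+k-1, k-1) = C(23,4).

Final answer: C(23,4) = 8855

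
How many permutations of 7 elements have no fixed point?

D(n) = (n-1)(D(n-1) + D(n-2)), D(0)=1, D(1)=0.
D(2) = 1 x (0 + 1) = 1
D(3) = 2 x (1 + 0) = 2
D(4) = 3 x (2 + 1) = 9
D(5) = 4 x (9 + 2) = 44
D(6) = 5 x (44 + 9) = 265
D(7) = 6 x (D(6) + D(5)) = 6 x (265 + 44)

Final answer: D(7) = 1854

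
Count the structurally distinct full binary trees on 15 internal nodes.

This is a standard Catalan-number count: the answer is C_n. Here n = 15.
C_n = (2n)!/(n!(n+1)!), so C_{15} = 30!/(15! x 16!) = C(30,15)/16 = 155117520/16.

Final answer: C_{15} = 9694845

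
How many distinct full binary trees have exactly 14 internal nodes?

This is a standard Catalan-number count: the answer is C_n. Here n = 14.
C_n = C(2n,n) - C(2n,n+1), so C_{14} = C(28,14) - C(28,15) = 40116600 - 37442160.

Final answer: C_{14} = 2674440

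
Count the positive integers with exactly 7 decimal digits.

These are the integers in [10^6, 10^7), so the count is 10^7 - 10^6 = 9 x 10^6.

Final answer: 9000000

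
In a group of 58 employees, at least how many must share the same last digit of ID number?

There are 10 possible values for last digit of ID number. With 58 employees and 10 categories, by pigeonhole: ceiling(58/10).

Final answer: 6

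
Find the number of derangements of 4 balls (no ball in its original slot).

Derangements satisfy D(n) = (n-1)(D(n-1) + D(n-2)), starting from D(0)=1, D(1)=0.
D(2) = 1 x (0 + 1) = 1
D(3) = 2 x (1 + 0) = 2
D(4) = 3 x (D(3) + D(2)) = 3 x (2 + 1)

Final answer: D(4) = 9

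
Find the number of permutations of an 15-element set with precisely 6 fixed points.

Choose which 6 elements are fixed: C(15,6) = 5005.
Derange the remaining 9 using D(j) = (j-1)(D(j-1) + D(j-2)), D(0)=1, D(1)=0: D(2)=1, D(3)=2, D(4)=9, D(5)=44, D(6)=265, D(7)=1854, D(8)=14833, D(9)=133496.
Total: 5005 x 133496.

Final answer: C(15,6) D(9) = 668147480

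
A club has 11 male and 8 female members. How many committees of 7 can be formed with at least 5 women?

Sum over valid woman counts:
C(8,5)C(11,2) = 3080
C(8,6)C(11,1) = 308
C(8,7)C(11,0) = 8
Total: 3080 + 308 + 8.

Final answer: 3396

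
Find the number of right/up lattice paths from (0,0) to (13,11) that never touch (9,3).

Total paths to (13,11): C(24,11) = 2496144.
Paths through (9,3): C(12,3) x C(12,8) = 108900.
Avoiding (9,3): 2496144 - 108900.

Final answer: 2387244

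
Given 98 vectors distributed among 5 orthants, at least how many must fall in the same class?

By pigeonhole with 98 objects and 5 categories: ceiling(98/5).

Final answer: 20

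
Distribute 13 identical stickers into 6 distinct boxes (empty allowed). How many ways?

Stars and bars: C(n+k-1, k-1) = C(18,5).

Final answer: C(18,5) = 8568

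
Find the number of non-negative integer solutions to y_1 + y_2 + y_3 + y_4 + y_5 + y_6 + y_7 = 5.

Stars and bars with 5 stars and 6 bars:
C(5+7-1, 7-1) = C(11,6).

Final answer: C(11,6) = 462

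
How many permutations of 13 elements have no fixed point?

Use the recurrence D(n) = (n-1)(D(n-1) + D(n-2)) with D(0)=1, D(1)=0.
Building up: D(2)=1, D(3)=2, D(4)=9, D(5)=44, D(6)=265, D(7)=1854, D(8)=14833, D(9)=133496, D(10)=1334961, D(11)=14684570, D(12)=176214841.
D(13) = 12 x (D(12) + D(11)) = 12 x (176214841 + 14684570).

Final answer: D(13) = 2290792932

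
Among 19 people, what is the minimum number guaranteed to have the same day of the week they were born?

There are 7 possible values for day of the week they were born. With 19 people and 7 categories, by pigeonhole: ceiling(19/7).

Final answer: 3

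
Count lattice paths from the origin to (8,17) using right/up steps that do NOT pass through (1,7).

Total paths to (8,17): C(25,17) = 1081575.
Paths through (1,7): C(8,7) x C(17,10) = 155584.
Avoiding (1,7): 1081575 - 155584.

Final answer: 925991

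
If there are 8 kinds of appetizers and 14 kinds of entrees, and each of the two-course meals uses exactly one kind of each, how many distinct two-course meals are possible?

By the multiplication principle: 8 x 14.

Final answer: 112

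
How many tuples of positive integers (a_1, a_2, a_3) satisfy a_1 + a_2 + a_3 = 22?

Substitute a'_i = a_i - 1 (so a'_i >= 0). Then sum a'_i = 22 - 3 = 19.
Stars and bars: C(19+3-1, 3-1) = C(21,2).

Final answer: C(21,2) = 210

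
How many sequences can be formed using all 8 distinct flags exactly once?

The number of ways to arrange 8 distinct objects is 8!.

Final answer: 8! = 40320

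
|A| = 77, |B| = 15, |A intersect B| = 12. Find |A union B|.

|A union B| = |A| + |B| - |A intersect B| = 77 + 15 - 12.

Final answer: 80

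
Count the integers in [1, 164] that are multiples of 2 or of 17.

Multiples of 2: 82. Multiples of 17: 9. Of both (lcm=34): 4.
By inclusion-exclusion: 82 + 9 - 4.

Final answer: 87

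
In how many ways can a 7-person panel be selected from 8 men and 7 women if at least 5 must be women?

Sum over valid woman counts:
C(7,5)C(8,2) = 588
C(7,6)C(8,1) = 56
C(7,7)C(8,0) = 1
Total: 588 + 56 + 1.

Final answer: 645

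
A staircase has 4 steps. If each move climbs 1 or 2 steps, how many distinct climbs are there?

Let f(n) be the number of climbs. Removing the last move (1 or 2 steps) gives f(n) = f(n-1) + f(n-2); base cases f(1)=1, f(2)=2.
Computing successive values: f(1)=1, f(2)=2, f(3)=3, f(4)=5.

Final answer: 5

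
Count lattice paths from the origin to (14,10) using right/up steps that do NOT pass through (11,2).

Total paths to (14,10): C(24,10) = 1961256.
Paths through (11,2): C(13,2) x C(11,8) = 12870.
Avoiding (11,2): 1961256 - 12870.

Final answer: 1948386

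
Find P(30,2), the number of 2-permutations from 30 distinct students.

P(30,2) = 30!/(30-2)! = 30!/28!.

Final answer: P(30,2) = 870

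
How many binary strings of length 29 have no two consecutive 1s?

Let a(n) count valid strings. If the last bit is 0 the prefix is any valid string of length n-1; if it is 1 the string must end in 01 with a valid prefix of length n-2. So a(n) = a(n-1) + a(n-2), a(1)=2, a(2)=3.
Computing successive values: a(1)=2, a(2)=3, a(3)=5, a(4)=8, a(5)=13, a(6)=21, a(7)=34, a(8)=55, a(9)=89, a(10)=144, a(11)=233, a(12)=377, a(13)=610, a(14)=987, a(15)=1597, a(16)=2584, a(17)=4181, a(18)=6765, a(19)=10946, a(20)=17711, a(21)=28657, a(22)=46368, a(23)=75025, a(24)=121393, a(25)=196418, a(26)=317811, a(27)=514229, a(28)=832040, a(29)=1346269.

Final answer: 1346269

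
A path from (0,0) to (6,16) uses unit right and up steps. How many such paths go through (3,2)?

Paths (0,0)->(3,2): C(5,2) = 10.
Paths (3,2)->(6,16): C(17,14) = 680.
By multiplication principle: 10 x 680.

Final answer: 6800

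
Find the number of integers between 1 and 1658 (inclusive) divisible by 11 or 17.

Multiples of 11: 150. Multiples of 17: 97. Of both (lcm=187): 8.
By inclusion-exclusion: 150 + 97 - 8.

Final answer: 239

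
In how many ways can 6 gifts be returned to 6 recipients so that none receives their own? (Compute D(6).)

Derangements satisfy D(n) = (n-1)(D(n-1) + D(n-2)), starting from D(0)=1, D(1)=0.
D(2) = 1 x (0 + 1) = 1
D(3) = 2 x (1 + 0) = 2
D(4) = 3 x (2 + 1) = 9
D(5) = 4 x (9 + 2) = 44
D(6) = 5 x (D(5) + D(4)) = 5 x (44 + 9)

Final answer: D(6) = 265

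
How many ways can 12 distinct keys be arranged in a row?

The number of ways to arrange 12 distinct objects is 12!.

Final answer: 12! = 479001600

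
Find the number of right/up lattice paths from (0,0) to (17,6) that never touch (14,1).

Total paths to (17,6): C(23,6) = 100947.
Paths through (14,1): C(15,1) x C(8,5) = 840.
Avoiding (14,1): 100947 - 840.

Final answer: 100107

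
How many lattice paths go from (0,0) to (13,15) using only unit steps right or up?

Each path has 13 right steps and 15 up steps in some order (28 steps total).
Choose which 15 of the 28 steps are up: C(28,15).

Final answer: C(28,15) = 37442160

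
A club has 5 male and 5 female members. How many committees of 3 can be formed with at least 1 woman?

Sum over valid woman counts:
C(5,1)C(5,2) = 50
C(5,2)C(5,1) = 50
C(5,3)C(5,0) = 10
Total: 50 + 50 + 10.

Final answer: 110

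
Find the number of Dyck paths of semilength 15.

Total monotonic paths to (15,15): C(30,15) = 155117520.
Paths that cross above y=x (reflection bijection): C(30,16) = 145422675.
Valid Dyck paths: 155117520 - 145422675.
(These counts are the Catalan numbers.)

Final answer: C_{15} = 9694845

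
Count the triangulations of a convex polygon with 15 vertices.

This is a standard Catalan-number count: the answer is C_n. Here n = 15 - 2 = 13.
Using C_0 = 1 and C_(k+1) = C_k x 2(2k+1)/(k+2), build up term by term: C_1=1, C_2=2, C_3=5, C_4=14, C_5=42, C_6=132, C_7=429, C_8=1430, C_9=4862, C_10=16796, C_11=58786, C_12=208012, C_13=742900.

Final answer: C_{13} = 742900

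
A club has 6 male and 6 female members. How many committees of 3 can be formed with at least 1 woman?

Sum over valid woman counts:
C(6,1)C(6,2) = 90
C(6,2)C(6,1) = 90
C(6,3)C(6,0) = 20
Total: 90 + 90 + 20.

Final answer: 200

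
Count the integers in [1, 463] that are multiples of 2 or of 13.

Multiples of 2: 231. Multiples of 13: 35. Of both (lcm=26): 17.
By inclusion-exclusion: 231 + 35 - 17.

Final answer: 249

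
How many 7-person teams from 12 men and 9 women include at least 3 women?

Sum over valid woman counts:
C(9,3)C(12,4) = 41580
C(9,4)C(12,3) = 27720
C(9,5)C(12,2) = 8316
C(9,6)C(12,1) = 1008
C(9,7)C(12,0) = 36
Total: 41580 + 27720 + 8316 + 1008 + 36.

Final answer: 78660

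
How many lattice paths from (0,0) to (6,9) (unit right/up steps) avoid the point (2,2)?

Total paths to (6,9): C(15,9) = 5005.
Paths through (2,2): C(4,2) x C(11,7) = 1980.
Avoiding (2,2): 5005 - 1980.

Final answer: 3025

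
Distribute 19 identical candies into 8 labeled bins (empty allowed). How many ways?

Stars and bars: C(n+k-1, k-1) = C(26,7).

Final answer: C(26,7) = 657800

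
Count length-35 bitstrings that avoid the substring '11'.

Classify by the final bit: ...0 gives a(n-1) strings, ...01 gives a(n-2) strings. Thus a(n) = a(n-1) + a(n-2) with a(1)=2, a(2)=3.
Iterating the recurrence: a(1)=2, a(2)=3, a(3)=5, a(4)=8, a(5)=13, a(6)=21, a(7)=34, a(8)=55, a(9)=89, a(10)=144, a(11)=233, a(12)=377, a(13)=610, a(14)=987, a(15)=1597, a(16)=2584, a(17)=4181, a(18)=6765, a(19)=10946, a(20)=17711, a(21)=28657, a(22)=46368, a(23)=75025, a(24)=121393, a(25)=196418, a(26)=317811, a(27)=514229, a(28)=832040, a(29)=1346269, a(30)=2178309, a(31)=3524578, a(32)=5702887, a(33)=9227465, a(34)=14930352, a(35)=24157817.

Final answer: 24157817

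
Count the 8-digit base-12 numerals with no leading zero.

Leading digit: 11 options (nonzero). Other 7 digit(s): 12 options each.
Total: 11 x 12^7.

Final answer: 394149888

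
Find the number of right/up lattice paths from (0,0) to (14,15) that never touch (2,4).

Total paths to (14,15): C(29,15) = 77558760.
Paths through (2,4): C(6,4) x C(23,11) = 20281170.
Avoiding (2,4): 77558760 - 20281170.

Final answer: 57277590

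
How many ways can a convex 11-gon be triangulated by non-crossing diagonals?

This is a standard Catalan-number count: the answer is C_n. Here n = 11 - 2 = 9.
Using C_0 = 1 and C_(k+1) = C_k x 2(2k+1)/(k+2), build up term by term: C_1=1, C_2=2, C_3=5, C_4=14, C_5=42, C_6=132, C_7=429, C_8=1430, C_9=4862.

Final answer: C_{9} = 4862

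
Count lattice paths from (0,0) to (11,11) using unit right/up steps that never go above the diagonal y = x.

Total monotonic paths to (11,11): C(22,11) = 705432.
By the reflection principle, paths that go above the diagonal number C(22,12) = 646646.
Valid Dyck paths: 705432 - 646646.
(These counts are the Catalan numbers.)

Final answer: C_{11} = 58786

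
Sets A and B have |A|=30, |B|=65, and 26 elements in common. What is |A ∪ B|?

|A union B| = |A| + |B| - |A intersect B| = 30 + 65 - 26.

Final answer: 69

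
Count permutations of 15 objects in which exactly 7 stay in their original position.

Choose which 7 elements are fixed: C(15,7) = 6435.
Derange the remaining 8 using D(j) = (j-1)(D(j-1) + D(j-2)), D(0)=1, D(1)=0: D(2)=1, D(3)=2, D(4)=9, D(5)=44, D(6)=265, D(7)=1854, D(8)=14833.
Total: 6435 x 14833.

Final answer: C(15,7) D(8) = 95450355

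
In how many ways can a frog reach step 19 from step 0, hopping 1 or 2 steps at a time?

Condition on the final move: it is a 1-step (f(n-1) ways to get there) or a 2-step (f(n-2) ways), so f(n) = f(n-1) + f(n-2), with f(1)=1, f(2)=2.
Building up term by term: f(1)=1, f(2)=2, f(3)=3, f(4)=5, f(5)=8, f(6)=13, f(7)=21, f(8)=34, f(9)=55, f(10)=89, f(11)=144, f(12)=233, f(13)=377, f(14)=610, f(15)=987, f(16)=1597, f(17)=2584, f(18)=4181, f(19)=6765.

Final answer: 6765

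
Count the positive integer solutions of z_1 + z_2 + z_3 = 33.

Substitute z'_i = z_i - 1 (so z'_i >= 0). Then sum z'_i = 33 - 3 = 30.
Stars and bars: C(30+3-1, 3-1) = C(32,2).

Final answer: C(32,2) = 496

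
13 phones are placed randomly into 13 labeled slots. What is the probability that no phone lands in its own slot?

Derangements satisfy D(n) = (n-1)(D(n-1) + D(n-2)), starting from D(0)=1, D(1)=0.
Building up: D(2)=1, D(3)=2, D(4)=9, D(5)=44, D(6)=265, D(7)=1854, D(8)=14833, D(9)=133496, D(10)=1334961, D(11)=14684570, D(12)=176214841, D(13)=2290792932.
Total arrangements: 13! = 6227020800.
Probability = D(13)/13! = 63633137/172972800.

Final answer: D(13)/13! = 2290792932/6227020800 = 0.367879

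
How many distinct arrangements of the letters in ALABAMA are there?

Letters (A:4, B:1, L:1, M:1). Total letters: 7.
Permutations = 7!/(4!).

Final answer: 210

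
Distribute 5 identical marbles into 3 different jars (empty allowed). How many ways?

Stars and bars: C(n+k-1, k-1) = C(7,2).

Final answer: C(7,2) = 21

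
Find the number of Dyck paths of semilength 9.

Total monotonic paths to (9,9): C(18,9) = 48620.
A path is bad iff it touches y = x + 1; reflecting its initial segment maps bad paths bijectively onto all paths to (8,10), of which there are C(18,10) = 43758.
Valid Dyck paths: 48620 - 43758.
(This is the Catalan number C_{9}.)

Final answer: C_{9} = 4862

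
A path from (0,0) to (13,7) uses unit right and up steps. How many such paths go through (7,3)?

Paths (0,0)->(7,3): C(10,3) = 120.
Paths (7,3)->(13,7): C(10,4) = 210.
By multiplication principle: 120 x 210.

Final answer: 25200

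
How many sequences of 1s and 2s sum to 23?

Let f(n) count the ways. The last step is size 1 or 2, so f(n) = f(n-1) + f(n-2) with f(1)=1, f(2)=2.
Building up term by term: f(1)=1, f(2)=2, f(3)=3, f(4)=5, f(5)=8, f(6)=13, f(7)=21, f(8)=34, f(9)=55, f(10)=89, f(11)=144, f(12)=233, f(13)=377, f(14)=610, f(15)=987, f(16)=1597, f(17)=2584, f(18)=4181, f(19)=6765, f(20)=10946, f(21)=17711, f(22)=28657, f(23)=46368.

Final answer: 46368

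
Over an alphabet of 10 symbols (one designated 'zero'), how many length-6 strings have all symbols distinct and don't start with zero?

The leading digit has 9 choices (anything but zero); the next has 9 (anything but the first), then 8, and so on, one fewer each time.
Total: 9 x 9 x 8 x 7 x 6 x 5.

Final answer: 136080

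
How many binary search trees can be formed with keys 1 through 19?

This is counted by the nth Catalan number C_n. Here n = 19.
C_n = C(2n,n) - C(2n,n+1), so C_{19} = C(38,19) - C(38,20) = 35345263800 - 33578000610.

Final answer: C_{19} = 1767263190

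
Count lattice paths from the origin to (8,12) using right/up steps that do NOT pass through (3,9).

Total paths to (8,12): C(20,12) = 125970.
Paths through (3,9): C(12,9) x C(8,3) = 12320.
Avoiding (3,9): 125970 - 12320.

Final answer: 113650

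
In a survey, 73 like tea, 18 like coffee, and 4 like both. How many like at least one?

|A union B| = |A| + |B| - |A intersect B| = 73 + 18 - 4.

Final answer: 87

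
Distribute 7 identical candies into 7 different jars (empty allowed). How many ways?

Stars and bars: C(n+k-1, k-1) = C(13,6).

Final answer: C(13,6) = 1716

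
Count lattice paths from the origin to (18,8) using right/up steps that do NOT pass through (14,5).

Total paths to (18,8): C(26,8) = 1562275.
Paths through (14,5): C(19,5) x C(7,3) = 406980.
Avoiding (14,5): 1562275 - 406980.

Final answer: 1155295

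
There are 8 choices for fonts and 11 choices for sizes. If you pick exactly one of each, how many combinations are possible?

By the multiplication principle: 8 x 11.

Final answer: 88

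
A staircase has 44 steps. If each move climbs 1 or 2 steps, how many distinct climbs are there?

Condition on the final move: it is a 1-step (f(n-1) ways to get there) or a 2-step (f(n-2) ways), so f(n) = f(n-1) + f(n-2), with f(1)=1, f(2)=2.
Computing successive values: f(1)=1, f(2)=2, f(3)=3, f(4)=5, f(5)=8, f(6)=13, f(7)=21, f(8)=34, f(9)=55, f(10)=89, f(11)=144, f(12)=233, f(13)=377, f(14)=610, f(15)=987, f(16)=1597, f(17)=2584, f(18)=4181, f(19)=6765, f(20)=10946, f(21)=17711, f(22)=28657, f(23)=46368, f(24)=75025, f(25)=121393, f(26)=196418, f(27)=317811, f(28)=514229, f(29)=832040, f(30)=1346269, f(31)=2178309, f(32)=3524578, f(33)=5702887, f(34)=9227465, f(35)=14930352, f(36)=24157817, f(37)=39088169, f(38)=63245986, f(39)=102334155, f(40)=165580141, f(41)=267914296, f(42)=433494437, f(43)=701408733, f(44)=1134903170.

Final answer: 1134903170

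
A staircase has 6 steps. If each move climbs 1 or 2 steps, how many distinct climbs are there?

Let f(n) count the ways. The last step is size 1 or 2, so f(n) = f(n-1) + f(n-2) with f(1)=1, f(2)=2.
Iterating the recurrence: f(1)=1, f(2)=2, f(3)=3, f(4)=5, f(5)=8, f(6)=13.

Final answer: 13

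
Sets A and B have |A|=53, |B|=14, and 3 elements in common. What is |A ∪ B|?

|A union B| = |A| + |B| - |A intersect B| = 53 + 14 - 3.

Final answer: 64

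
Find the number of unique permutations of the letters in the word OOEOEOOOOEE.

Letters (E:4, O:7). Total letters: 11.
Permutations = 11!/(7! x 4!).

Final answer: 330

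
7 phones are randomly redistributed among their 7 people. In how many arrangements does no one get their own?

Use the recurrence D(n) = (n-1)(D(n-1) + D(n-2)) with D(0)=1, D(1)=0.
D(2) = 1 x (0 + 1) = 1
D(3) = 2 x (1 + 0) = 2
D(4) = 3 x (2 + 1) = 9
D(5) = 4 x (9 + 2) = 44
D(6) = 5 x (44 + 9) = 265
D(7) = 6 x (D(6) + D(5)) = 6 x (265 + 44)

Final answer: D(7) = 1854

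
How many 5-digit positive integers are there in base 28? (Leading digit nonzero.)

In base 28, the leading digit has 27 choices (1..27); each of the remaining 4 digits has 28 choices.
Total: 27 x 28^4.

Final answer: 16595712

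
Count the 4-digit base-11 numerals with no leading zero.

These are the integers in [11^3, 11^4), so the count is 11^4 - 11^3 = 10 x 11^3.

Final answer: 13310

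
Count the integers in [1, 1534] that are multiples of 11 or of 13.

Multiples of 11: 139. Multiples of 13: 118. Of both (lcm=143): 10.
By inclusion-exclusion: 139 + 118 - 10.

Final answer: 247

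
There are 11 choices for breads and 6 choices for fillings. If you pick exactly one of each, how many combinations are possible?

By the multiplication principle: 11 x 6.

Final answer: 66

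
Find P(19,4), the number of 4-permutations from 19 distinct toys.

P(19,4) = 19!/(19-4)! = 19!/15!.

Final answer: P(19,4) = 93024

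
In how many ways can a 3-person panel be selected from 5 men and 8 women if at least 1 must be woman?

Sum over valid woman counts:
C(8,1)C(5,2) = 80
C(8,2)C(5,1) = 140
C(8,3)C(5,0) = 56
Total: 80 + 140 + 56.

Final answer: 276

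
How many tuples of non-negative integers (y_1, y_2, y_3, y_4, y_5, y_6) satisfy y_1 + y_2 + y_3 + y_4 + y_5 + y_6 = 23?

Stars and bars with 23 stars and 5 bars:
C(23+6-1, 6-1) = C(28,5).

Final answer: C(28,5) = 98280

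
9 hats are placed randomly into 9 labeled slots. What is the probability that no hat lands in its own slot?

Derangements satisfy D(n) = (n-1)(D(n-1) + D(n-2)), starting from D(0)=1, D(1)=0.
Building up: D(2)=1, D(3)=2, D(4)=9, D(5)=44, D(6)=265, D(7)=1854, D(8)=14833, D(9)=133496.
Total arrangements: 9! = 362880.
Probability = D(9)/9! = 16687/45360.

Final answer: D(9)/9! = 133496/362880 = 0.367879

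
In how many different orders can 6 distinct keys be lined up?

The number of ways to arrange 6 distinct objects is 6!.

Final answer: 6! = 720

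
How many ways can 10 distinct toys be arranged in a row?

The number of ways to arrange 10 distinct objects is 10!.

Final answer: 10! = 3628800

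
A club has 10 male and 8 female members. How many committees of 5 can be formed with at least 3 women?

Sum over valid woman counts:
C(8,3)C(10,2) = 2520
C(8,4)C(10,1) = 700
C(8,5)C(10,0) = 56
Total: 2520 + 700 + 56.

Final answer: 3276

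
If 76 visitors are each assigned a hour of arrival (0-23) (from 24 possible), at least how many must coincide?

There are 24 possible values for hour of arrival (0-23). With 76 visitors and 24 categories, by pigeonhole: ceiling(76/24).

Final answer: 4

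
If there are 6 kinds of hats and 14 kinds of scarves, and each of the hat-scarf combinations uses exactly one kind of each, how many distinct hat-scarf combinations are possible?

By the multiplication principle: 6 x 14.

Final answer: 84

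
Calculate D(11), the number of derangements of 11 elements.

D(n) = (n-1)(D(n-1) + D(n-2)), D(0)=1, D(1)=0.
D(2) = 1 x (0 + 1) = 1
D(3) = 2 x (1 + 0) = 2
D(4) = 3 x (2 + 1) = 9
D(5) = 4 x (9 + 2) = 44
D(6) = 5 x (44 + 9) = 265
D(7) = 6 x (265 + 44) = 1854
D(8) = 7 x (1854 + 265) = 14833
D(9) = 8 x (14833 + 1854) = 133496
D(10) = 9 x (133496 + 14833) = 1334961
D(11) = 10 x (D(10) + D(9)) = 10 x (1334961 + 133496)

Final answer: D(11) = 14684570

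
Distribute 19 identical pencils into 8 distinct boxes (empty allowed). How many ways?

Stars and bars: C(n+k-1, k-1) = C(26,7).

Final answer: C(26,7) = 657800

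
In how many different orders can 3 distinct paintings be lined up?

The number of ways to arrange 3 distinct objects is 3!.

Final answer: 3! = 6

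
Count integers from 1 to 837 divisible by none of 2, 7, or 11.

|div by 2|=418, |div by 7|=119, |div by 11|=76.
|div by 2&7|=59, |div by 2&11|=38, |div by 7&11|=10, |div by all|=5.
By inclusion-exclusion, divisible by at least one: 418+119+76-59-38-10+5 = 511.
Not divisible by any: 837 - 511.

Final answer: 326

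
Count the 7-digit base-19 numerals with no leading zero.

Leading digit: 18 options (nonzero). Other 6 digit(s): 19 options each.
Total: 18 x 19^6.

Final answer: 846825858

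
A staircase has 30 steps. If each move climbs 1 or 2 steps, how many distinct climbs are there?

Let f(n) be the number of climbs. Removing the last move (1 or 2 steps) gives f(n) = f(n-1) + f(n-2); base cases f(1)=1, f(2)=2.
Iterating the recurrence: f(1)=1, f(2)=2, f(3)=3, f(4)=5, f(5)=8, f(6)=13, f(7)=21, f(8)=34, f(9)=55, f(10)=89, f(11)=144, f(12)=233, f(13)=377, f(14)=610, f(15)=987, f(16)=1597, f(17)=2584, f(18)=4181, f(19)=6765, f(20)=10946, f(21)=17711, f(22)=28657, f(23)=46368, f(24)=75025, f(25)=121393, f(26)=196418, f(27)=317811, f(28)=514229, f(29)=832040, f(30)=1346269.

Final answer: 1346269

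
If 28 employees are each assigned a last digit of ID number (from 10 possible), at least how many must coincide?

There are 10 possible values for last digit of ID number. With 28 employees and 10 categories, by pigeonhole: ceiling(28/10).

Final answer: 3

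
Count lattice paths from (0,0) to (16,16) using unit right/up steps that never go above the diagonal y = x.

Total monotonic paths to (16,16): C(32,16) = 601080390.
A path is bad iff it touches y = x + 1; reflecting its initial segment maps bad paths bijectively onto all paths to (15,17), of which there are C(32,17) = 565722720.
Valid Dyck paths: 601080390 - 565722720.
(These counts are the Catalan numbers.)

Final answer: C_{16} = 35357670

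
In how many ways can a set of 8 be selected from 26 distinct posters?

C(26,8) = 26!/(8! x 18!).

Final answer: \binom{26}{8} = 1562275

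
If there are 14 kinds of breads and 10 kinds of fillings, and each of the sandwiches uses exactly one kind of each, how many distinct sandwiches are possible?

By the multiplication principle: 14 x 10.

Final answer: 140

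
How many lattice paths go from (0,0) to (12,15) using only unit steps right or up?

Each path has 12 right steps and 15 up steps in some order (27 steps total).
Choose which 15 of the 27 steps are up: C(27,15).

Final answer: C(27,15) = 17383860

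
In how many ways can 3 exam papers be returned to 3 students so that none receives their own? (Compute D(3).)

Derangements satisfy D(n) = (n-1)(D(n-1) + D(n-2)), starting from D(0)=1, D(1)=0.
D(2) = 1 x (0 + 1) = 1
D(3) = 2 x (D(2) + D(1)) = 2 x (1 + 0)

Final answer: D(3) = 2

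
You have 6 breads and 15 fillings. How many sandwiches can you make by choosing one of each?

By the multiplication principle: 6 x 15.

Final answer: 90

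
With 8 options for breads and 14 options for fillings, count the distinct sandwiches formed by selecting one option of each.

By the multiplication principle: 8 x 14.

Final answer: 112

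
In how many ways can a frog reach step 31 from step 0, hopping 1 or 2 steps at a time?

Condition on the final move: it is a 1-step (f(n-1) ways to get there) or a 2-step (f(n-2) ways), so f(n) = f(n-1) + f(n-2), with f(1)=1, f(2)=2.
Computing successive values: f(1)=1, f(2)=2, f(3)=3, f(4)=5, f(5)=8, f(6)=13, f(7)=21, f(8)=34, f(9)=55, f(10)=89, f(11)=144, f(12)=233, f(13)=377, f(14)=610, f(15)=987, f(16)=1597, f(17)=2584, f(18)=4181, f(19)=6765, f(20)=10946, f(21)=17711, f(22)=28657, f(23)=46368, f(24)=75025, f(25)=121393, f(26)=196418, f(27)=317811, f(28)=514229, f(29)=832040, f(30)=1346269, f(31)=2178309.

Final answer: 2178309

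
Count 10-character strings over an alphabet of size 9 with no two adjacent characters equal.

First character: 9 choices. Each subsequent: 8 choices (must differ from the previous one).
Total: 9 x 8^9.

Final answer: 9 x 8^{9} = 1207959552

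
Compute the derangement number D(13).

Use the recurrence D(n) = (n-1)(D(n-1) + D(n-2)) with D(0)=1, D(1)=0.
Building up: D(2)=1, D(3)=2, D(4)=9, D(5)=44, D(6)=265, D(7)=1854, D(8)=14833, D(9)=133496, D(10)=1334961, D(11)=14684570, D(12)=176214841.
D(13) = 12 x (D(12) + D(11)) = 12 x (176214841 + 14684570).

Final answer: D(13) = 2290792932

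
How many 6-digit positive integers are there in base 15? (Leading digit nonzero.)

In base 15, the leading digit has 14 choices (1..14); each of the remaining 5 digits has 15 choices.
Total: 14 x 15^5.

Final answer: 10631250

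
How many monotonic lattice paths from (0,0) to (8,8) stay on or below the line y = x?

Total monotonic paths to (8,8): C(16,8) = 12870.
Paths that cross above y=x (reflection bijection): C(16,9) = 11440.
Valid Dyck paths: 12870 - 11440.
(These counts are the Catalan numbers.)

Final answer: C_{8} = 1430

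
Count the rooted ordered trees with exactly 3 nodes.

This is a standard Catalan-number count: the answer is C_n. Here n = 3 - 1 = 2.
C_n = (2n)!/(n!(n+1)!), so C_{2} = 4!/(2! x 3!) = C(4,2)/3 = 6/3.

Final answer: C_{2} = 2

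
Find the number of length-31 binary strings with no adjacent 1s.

Let a(n) count valid strings. If the last bit is 0 the prefix is any valid string of length n-1; if it is 1 the string must end in 01 with a valid prefix of length n-2. So a(n) = a(n-1) + a(n-2), a(1)=2, a(2)=3.
Iterating the recurrence: a(1)=2, a(2)=3, a(3)=5, a(4)=8, a(5)=13, a(6)=21, a(7)=34, a(8)=55, a(9)=89, a(10)=144, a(11)=233, a(12)=377, a(13)=610, a(14)=987, a(15)=1597, a(16)=2584, a(17)=4181, a(18)=6765, a(19)=10946, a(20)=17711, a(21)=28657, a(22)=46368, a(23)=75025, a(24)=121393, a(25)=196418, a(26)=317811, a(27)=514229, a(28)=832040, a(29)=1346269, a(30)=2178309, a(31)=3524578.

Final answer: 3524578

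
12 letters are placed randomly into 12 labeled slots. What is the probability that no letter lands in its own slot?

Derangements satisfy D(n) = (n-1)(D(n-1) + D(n-2)), starting from D(0)=1, D(1)=0.
Building up: D(2)=1, D(3)=2, D(4)=9, D(5)=44, D(6)=265, D(7)=1854, D(8)=14833, D(9)=133496, D(10)=1334961, D(11)=14684570, D(12)=176214841.
Total arrangements: 12! = 479001600.
Probability = D(12)/12! = 16019531/43545600.

Final answer: D(12)/12! = 176214841/479001600 = 0.367879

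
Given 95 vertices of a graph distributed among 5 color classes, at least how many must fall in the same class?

By pigeonhole with 95 objects and 5 categories: ceiling(95/5).

Final answer: 19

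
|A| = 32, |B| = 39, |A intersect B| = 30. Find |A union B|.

|A union B| = |A| + |B| - |A intersect B| = 32 + 39 - 30.

Final answer: 41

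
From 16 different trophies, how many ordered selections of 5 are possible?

P(16,5) = 16!/(16-5)! = 16!/11!.

Final answer: P(16,5) = 524160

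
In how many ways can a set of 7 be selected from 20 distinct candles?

C(20,7) = 20!/(7! x 13!).

Final answer: \binom{20}{7} = 77520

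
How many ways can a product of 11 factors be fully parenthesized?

This is a standard Catalan-number count: the answer is C_n. Here n = 11 - 1 = 10.
C_n = C(2n,n)/(n+1), so C_{10} = C(20,10)/11 = 184756/11.

Final answer: C_{10} = 16796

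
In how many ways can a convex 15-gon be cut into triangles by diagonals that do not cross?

This is a standard Catalan-number count: the answer is C_n. Here n = 15 - 2 = 13.
Using C_0 = 1 and C_(k+1) = C_k x 2(2k+1)/(k+2), build up term by term: C_1=1, C_2=2, C_3=5, C_4=14, C_5=42, C_6=132, C_7=429, C_8=1430, C_9=4862, C_10=16796, C_11=58786, C_12=208012, C_13=742900.

Final answer: C_{13} = 742900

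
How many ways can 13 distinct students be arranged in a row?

The number of ways to arrange 13 distinct objects is 13!.

Final answer: 13! = 6227020800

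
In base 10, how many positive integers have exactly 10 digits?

These are the integers in [10^9, 10^10), so the count is 10^10 - 10^9 = 9 x 10^9.

Final answer: 9000000000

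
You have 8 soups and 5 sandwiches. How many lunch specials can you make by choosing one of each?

By the multiplication principle: 8 x 5.

Final answer: 40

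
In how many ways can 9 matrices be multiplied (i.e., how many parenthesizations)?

The structures are counted by the Catalan number C_n. Here n = 9 - 1 = 8.
C_n = C(2n,n)/(n+1), so C_{8} = C(16,8)/9 = 12870/9.

Final answer: C_{8} = 1430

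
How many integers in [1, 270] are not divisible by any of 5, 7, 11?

|div by 5|=54, |div by 7|=38, |div by 11|=24.
|div by 5&7|=7, |div by 5&11|=4, |div by 7&11|=3, |div by all|=0.
By inclusion-exclusion, divisible by at least one: 54+38+24-7-4-3+0 = 102.
Not divisible by any: 270 - 102.

Final answer: 168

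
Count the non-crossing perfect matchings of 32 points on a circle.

The structures are counted by the Catalan number C_n. Here n = 32/2 = 16.
Using C_0 = 1 and C_(k+1) = C_k x 2(2k+1)/(k+2), build up term by term: C_1=1, C_2=2, C_3=5, C_4=14, C_5=42, C_6=132, C_7=429, C_8=1430, C_9=4862, C_10=16796, C_11=58786, C_12=208012, C_13=742900, C_14=2674440, C_15=9694845, C_16=35357670.

Final answer: C_{16} = 35357670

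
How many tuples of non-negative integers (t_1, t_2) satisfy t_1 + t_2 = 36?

Stars and bars with 36 stars and 1 bars:
C(36+2-1, 2-1) = C(37,1).

Final answer: C(37,1) = 37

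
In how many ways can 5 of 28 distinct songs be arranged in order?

P(28,5) = 28!/(28-5)! = 28!/23!.

Final answer: P(28,5) = 11793600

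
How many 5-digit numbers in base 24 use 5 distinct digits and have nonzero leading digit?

The leading digit has 23 choices (anything but zero); the next has 23 (anything but the first), then 22, and so on, one fewer each time.
Total: 23 x 23 x 22 x 21 x 20.

Final answer: 4887960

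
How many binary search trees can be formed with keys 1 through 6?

This is a standard Catalan-number count: the answer is C_n. Here n = 6.
C_n = (2n)!/(n!(n+1)!), so C_{6} = 12!/(6! x 7!) = C(12,6)/7 = 924/7.

Final answer: C_{6} = 132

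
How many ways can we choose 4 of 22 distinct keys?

C(22,4) = 22!/(4! x 18!).

Final answer: \binom{22}{4} = 7315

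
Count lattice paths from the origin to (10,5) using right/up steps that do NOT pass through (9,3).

Total paths to (10,5): C(15,5) = 3003.
Paths through (9,3): C(12,3) x C(3,2) = 660.
Avoiding (9,3): 3003 - 660.

Final answer: 2343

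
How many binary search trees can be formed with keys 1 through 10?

The structures are counted by the Catalan number C_n. Here n = 10.
C_n = (2n)!/(n!(n+1)!), so C_{10} = 20!/(10! x 11!) = C(20,10)/11 = 184756/11.

Final answer: C_{10} = 16796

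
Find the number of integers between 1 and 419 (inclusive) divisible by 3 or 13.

Multiples of 3: 139. Multiples of 13: 32. Of both (lcm=39): 10.
By inclusion-exclusion: 139 + 32 - 10.

Final answer: 161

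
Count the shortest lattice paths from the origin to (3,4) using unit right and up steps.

Each path has 3 right steps and 4 up steps in some order (7 steps total).
Choose which 4 of the 7 steps are up: C(7,4).

Final answer: C(7,4) = 35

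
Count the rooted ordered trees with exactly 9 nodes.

The structures are counted by the Catalan number C_n. Here n = 9 - 1 = 8.
C_n = C(2n,n) - C(2n,n+1), so C_{8} = C(16,8) - C(16,9) = 12870 - 11440.

Final answer: C_{8} = 1430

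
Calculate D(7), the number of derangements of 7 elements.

Derangements satisfy D(n) = (n-1)(D(n-1) + D(n-2)), starting from D(0)=1, D(1)=0.
D(2) = 1 x (0 + 1) = 1
D(3) = 2 x (1 + 0) = 2
D(4) = 3 x (2 + 1) = 9
D(5) = 4 x (9 + 2) = 44
D(6) = 5 x (44 + 9) = 265
D(7) = 6 x (D(6) + D(5)) = 6 x (265 + 44)

Final answer: D(7) = 1854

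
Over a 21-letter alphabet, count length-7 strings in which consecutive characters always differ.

Let g(n) count such strings. g(1) = 21, and each valid string of length n-1 extends in 20 ways (any symbol but the last), so g(n) = 20 g(n-1).
Total: g(7) = 21 x 20^6.

Final answer: 21 x 20^{6} = 1344000000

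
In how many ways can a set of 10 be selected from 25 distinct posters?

C(25,10) = 25!/(10! x 15!).

Final answer: \binom{25}{10} = 3268760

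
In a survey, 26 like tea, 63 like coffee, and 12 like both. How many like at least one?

|A union B| = |A| + |B| - |A intersect B| = 26 + 63 - 12.

Final answer: 77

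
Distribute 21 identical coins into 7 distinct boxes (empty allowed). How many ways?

Stars and bars: C(n+k-1, k-1) = C(27,6).

Final answer: C(27,6) = 296010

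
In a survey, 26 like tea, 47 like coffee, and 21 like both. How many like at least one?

|A union B| = |A| + |B| - |A intersect B| = 26 + 47 - 21.

Final answer: 52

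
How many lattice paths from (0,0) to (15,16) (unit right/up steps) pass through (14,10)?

Paths (0,0)->(14,10): C(24,10) = 1961256.
Paths (14,10)->(15,16): C(7,6) = 7.
By multiplication principle: 1961256 x 7.

Final answer: 13728792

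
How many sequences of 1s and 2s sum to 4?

Let f(n) be the number of climbs. Removing the last move (1 or 2 steps) gives f(n) = f(n-1) + f(n-2); base cases f(1)=1, f(2)=2.
Computing successive values: f(1)=1, f(2)=2, f(3)=3, f(4)=5.

Final answer: 5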